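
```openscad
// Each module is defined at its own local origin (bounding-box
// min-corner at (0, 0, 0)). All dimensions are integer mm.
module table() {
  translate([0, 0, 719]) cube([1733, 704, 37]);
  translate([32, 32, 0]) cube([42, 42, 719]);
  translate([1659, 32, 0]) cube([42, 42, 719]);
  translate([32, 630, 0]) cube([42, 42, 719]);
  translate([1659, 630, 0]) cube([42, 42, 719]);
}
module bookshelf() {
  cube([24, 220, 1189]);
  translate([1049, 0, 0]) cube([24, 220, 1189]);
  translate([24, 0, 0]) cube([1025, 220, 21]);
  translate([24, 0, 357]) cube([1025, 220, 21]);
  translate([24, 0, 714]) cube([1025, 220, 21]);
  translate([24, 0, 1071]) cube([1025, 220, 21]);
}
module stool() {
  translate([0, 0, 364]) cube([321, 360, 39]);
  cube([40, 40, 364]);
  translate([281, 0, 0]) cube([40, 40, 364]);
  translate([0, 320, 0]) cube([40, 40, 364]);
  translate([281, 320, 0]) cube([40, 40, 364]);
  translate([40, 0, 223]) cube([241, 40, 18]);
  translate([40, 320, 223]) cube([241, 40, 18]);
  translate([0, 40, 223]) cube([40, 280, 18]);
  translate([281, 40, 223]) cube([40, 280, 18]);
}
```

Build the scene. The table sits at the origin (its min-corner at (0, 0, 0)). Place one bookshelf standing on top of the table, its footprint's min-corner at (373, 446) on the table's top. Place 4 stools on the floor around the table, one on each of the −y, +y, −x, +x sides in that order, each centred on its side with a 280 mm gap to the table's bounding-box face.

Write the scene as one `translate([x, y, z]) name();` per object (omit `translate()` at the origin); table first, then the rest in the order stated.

table();
translate([373, 446, 756]) bookshelf();
translate([706, -640, 0]) stool();
translate([706, 984, 0]) stool();
translate([-601, 172, 0]) stool();
translate([2013, 172, 0]) stool();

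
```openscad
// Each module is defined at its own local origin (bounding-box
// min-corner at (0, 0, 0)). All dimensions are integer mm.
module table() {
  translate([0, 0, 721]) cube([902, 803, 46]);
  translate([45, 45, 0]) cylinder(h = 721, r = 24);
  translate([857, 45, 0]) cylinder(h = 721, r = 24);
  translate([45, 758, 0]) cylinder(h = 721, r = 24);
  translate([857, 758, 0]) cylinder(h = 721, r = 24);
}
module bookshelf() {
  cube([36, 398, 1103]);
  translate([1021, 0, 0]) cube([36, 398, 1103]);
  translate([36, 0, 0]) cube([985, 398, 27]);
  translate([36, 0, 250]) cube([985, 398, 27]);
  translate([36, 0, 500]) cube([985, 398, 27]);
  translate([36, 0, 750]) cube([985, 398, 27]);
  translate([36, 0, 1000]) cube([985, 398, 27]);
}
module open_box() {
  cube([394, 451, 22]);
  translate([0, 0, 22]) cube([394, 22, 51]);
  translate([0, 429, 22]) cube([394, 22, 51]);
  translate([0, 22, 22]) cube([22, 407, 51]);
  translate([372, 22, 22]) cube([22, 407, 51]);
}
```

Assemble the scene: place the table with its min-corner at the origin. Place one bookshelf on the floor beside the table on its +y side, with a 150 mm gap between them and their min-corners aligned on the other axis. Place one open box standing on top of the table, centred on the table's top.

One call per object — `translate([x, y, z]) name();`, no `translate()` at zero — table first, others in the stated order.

table();
translate([0, 953, 0]) bookshelf();
translate([254, 176, 767]) open_box();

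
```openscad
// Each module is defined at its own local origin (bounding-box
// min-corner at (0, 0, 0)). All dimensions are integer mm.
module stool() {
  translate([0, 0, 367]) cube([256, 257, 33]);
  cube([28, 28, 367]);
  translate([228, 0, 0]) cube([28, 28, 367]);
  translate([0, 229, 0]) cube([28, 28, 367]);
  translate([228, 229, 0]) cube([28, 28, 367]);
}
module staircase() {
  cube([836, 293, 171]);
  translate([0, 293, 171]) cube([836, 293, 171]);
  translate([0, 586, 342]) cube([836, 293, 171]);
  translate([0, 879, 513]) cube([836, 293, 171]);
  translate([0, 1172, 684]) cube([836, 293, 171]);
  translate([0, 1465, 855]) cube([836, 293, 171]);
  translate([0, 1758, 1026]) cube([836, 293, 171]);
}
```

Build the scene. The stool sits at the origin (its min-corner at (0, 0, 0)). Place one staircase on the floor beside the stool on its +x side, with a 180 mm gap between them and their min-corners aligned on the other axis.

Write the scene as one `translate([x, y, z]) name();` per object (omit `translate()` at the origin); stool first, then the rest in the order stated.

stool();
translate([436, 0, 0]) staircase();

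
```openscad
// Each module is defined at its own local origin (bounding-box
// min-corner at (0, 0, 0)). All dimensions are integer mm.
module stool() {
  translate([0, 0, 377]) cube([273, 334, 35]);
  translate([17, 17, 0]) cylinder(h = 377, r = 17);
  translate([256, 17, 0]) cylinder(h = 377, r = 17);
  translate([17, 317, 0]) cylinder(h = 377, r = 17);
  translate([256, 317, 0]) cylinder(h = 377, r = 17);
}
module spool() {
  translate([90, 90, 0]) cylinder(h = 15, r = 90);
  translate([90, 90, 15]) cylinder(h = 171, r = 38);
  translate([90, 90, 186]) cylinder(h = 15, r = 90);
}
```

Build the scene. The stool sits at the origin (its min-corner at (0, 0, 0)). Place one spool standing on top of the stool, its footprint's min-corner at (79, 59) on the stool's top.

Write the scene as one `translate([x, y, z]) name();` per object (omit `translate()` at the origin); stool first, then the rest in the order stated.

stool();
translate([79, 59, 412]) spool();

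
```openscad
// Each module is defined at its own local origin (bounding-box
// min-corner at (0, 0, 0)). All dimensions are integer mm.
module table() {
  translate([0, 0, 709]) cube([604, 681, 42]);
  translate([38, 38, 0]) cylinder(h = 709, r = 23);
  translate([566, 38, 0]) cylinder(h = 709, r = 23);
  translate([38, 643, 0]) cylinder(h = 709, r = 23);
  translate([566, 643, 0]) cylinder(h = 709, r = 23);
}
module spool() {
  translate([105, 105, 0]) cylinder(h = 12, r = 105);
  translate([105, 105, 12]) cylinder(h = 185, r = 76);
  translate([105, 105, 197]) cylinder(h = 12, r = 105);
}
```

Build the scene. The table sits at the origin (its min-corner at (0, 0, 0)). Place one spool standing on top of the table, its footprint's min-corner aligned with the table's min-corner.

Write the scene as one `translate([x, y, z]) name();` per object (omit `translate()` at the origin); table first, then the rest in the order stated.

table();
translate([0, 0, 751]) spool();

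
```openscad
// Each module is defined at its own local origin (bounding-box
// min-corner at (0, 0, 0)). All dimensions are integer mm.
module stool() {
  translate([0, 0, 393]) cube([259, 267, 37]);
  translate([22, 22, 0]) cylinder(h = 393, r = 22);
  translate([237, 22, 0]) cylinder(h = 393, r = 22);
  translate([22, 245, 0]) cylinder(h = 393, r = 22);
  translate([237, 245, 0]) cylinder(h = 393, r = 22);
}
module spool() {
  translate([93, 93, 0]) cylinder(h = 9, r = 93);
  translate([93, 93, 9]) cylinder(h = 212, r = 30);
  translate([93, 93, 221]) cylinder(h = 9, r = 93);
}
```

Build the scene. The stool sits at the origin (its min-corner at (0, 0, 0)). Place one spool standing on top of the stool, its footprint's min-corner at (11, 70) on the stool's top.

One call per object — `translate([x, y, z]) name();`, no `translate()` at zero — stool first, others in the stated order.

stool();
translate([11, 70, 430]) spool();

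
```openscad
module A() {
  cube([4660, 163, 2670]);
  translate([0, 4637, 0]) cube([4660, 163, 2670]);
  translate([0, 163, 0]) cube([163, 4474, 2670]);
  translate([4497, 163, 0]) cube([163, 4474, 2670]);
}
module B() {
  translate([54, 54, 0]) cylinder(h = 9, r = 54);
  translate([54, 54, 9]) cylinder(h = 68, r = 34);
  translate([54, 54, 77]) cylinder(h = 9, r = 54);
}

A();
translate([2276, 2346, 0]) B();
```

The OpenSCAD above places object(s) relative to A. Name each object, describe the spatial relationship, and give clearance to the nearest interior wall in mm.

A is a house frame. B is a spool. The spool sits inside the house frame, centred. The clearance to the nearest interior wall is 2113 mm.

Clearances: x = 2113, y = 2183; minimum 2113 mm.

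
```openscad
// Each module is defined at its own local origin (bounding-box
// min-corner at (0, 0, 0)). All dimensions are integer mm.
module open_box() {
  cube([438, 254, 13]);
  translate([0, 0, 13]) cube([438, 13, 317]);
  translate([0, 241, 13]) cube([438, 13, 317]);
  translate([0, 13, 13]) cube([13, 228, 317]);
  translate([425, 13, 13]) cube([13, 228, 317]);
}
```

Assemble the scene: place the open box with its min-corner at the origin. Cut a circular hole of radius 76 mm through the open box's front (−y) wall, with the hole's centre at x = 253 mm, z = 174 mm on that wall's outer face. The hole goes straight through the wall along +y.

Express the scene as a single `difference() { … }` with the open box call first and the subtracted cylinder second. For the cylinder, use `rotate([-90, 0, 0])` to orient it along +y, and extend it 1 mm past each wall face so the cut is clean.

difference() {
  open_box();
  translate([253, -1, 174]) rotate([-90, 0, 0]) cylinder(h = 15, r = 76);
}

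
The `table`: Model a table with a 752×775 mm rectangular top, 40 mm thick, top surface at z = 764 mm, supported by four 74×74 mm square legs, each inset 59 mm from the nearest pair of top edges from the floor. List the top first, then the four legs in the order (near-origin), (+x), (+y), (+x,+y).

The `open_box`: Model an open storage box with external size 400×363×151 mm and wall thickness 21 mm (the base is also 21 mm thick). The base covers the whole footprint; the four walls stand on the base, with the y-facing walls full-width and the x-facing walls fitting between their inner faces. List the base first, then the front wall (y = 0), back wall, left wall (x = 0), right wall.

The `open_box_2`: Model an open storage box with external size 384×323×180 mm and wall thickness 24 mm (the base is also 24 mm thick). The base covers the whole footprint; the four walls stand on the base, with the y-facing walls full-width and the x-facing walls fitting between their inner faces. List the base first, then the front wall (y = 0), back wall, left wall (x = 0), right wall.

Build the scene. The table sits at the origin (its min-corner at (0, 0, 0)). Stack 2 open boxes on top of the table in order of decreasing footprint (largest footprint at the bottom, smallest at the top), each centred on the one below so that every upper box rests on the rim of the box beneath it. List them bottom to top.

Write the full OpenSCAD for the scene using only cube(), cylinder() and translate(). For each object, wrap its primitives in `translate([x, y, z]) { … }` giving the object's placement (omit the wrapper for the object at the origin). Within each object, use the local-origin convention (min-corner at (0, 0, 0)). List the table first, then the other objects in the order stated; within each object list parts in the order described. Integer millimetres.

translate([0, 0, 724]) cube([752, 775, 40]);
translate([59, 59, 0]) cube([74, 74, 724]);
translate([619, 59, 0]) cube([74, 74, 724]);
translate([59, 642, 0]) cube([74, 74, 724]);
translate([619, 642, 0]) cube([74, 74, 724]);
translate([176, 206, 764]) {
  cube([400, 363, 21]);
  translate([0, 0, 21]) cube([400, 21, 130]);
  translate([0, 342, 21]) cube([400, 21, 130]);
  translate([0, 21, 21]) cube([21, 321, 130]);
  translate([379, 21, 21]) cube([21, 321, 130]);
}
translate([184, 226, 915]) {
  cube([384, 323, 24]);
  translate([0, 0, 24]) cube([384, 24, 156]);
  translate([0, 299, 24]) cube([384, 24, 156]);
  translate([0, 24, 24]) cube([24, 275, 156]);
  translate([360, 24, 24]) cube([24, 275, 156]);
}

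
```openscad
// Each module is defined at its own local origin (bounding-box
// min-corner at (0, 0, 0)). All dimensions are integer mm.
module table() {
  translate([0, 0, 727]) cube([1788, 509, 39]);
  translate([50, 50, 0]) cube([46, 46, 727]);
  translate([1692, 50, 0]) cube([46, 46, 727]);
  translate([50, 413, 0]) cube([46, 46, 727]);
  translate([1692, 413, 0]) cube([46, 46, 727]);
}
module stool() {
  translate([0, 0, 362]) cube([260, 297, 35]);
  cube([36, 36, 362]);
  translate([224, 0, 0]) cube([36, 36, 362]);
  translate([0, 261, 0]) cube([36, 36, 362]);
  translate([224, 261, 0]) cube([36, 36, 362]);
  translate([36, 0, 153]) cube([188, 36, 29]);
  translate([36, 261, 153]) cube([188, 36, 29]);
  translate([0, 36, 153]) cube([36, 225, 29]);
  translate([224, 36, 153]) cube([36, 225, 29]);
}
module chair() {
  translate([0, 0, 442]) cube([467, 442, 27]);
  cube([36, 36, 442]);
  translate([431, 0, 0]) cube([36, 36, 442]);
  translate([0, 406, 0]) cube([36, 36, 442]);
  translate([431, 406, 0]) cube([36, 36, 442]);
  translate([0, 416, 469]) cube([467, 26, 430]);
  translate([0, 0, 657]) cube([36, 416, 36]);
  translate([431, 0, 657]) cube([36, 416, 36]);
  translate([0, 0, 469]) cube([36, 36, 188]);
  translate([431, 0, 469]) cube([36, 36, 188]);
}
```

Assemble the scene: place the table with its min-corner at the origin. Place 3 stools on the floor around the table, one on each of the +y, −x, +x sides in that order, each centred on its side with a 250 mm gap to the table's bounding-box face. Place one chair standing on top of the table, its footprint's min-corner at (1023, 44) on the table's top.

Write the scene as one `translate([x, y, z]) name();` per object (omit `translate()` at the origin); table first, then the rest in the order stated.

table();
translate([764, 759, 0]) stool();
translate([-510, 106, 0]) stool();
translate([2038, 106, 0]) stool();
translate([1023, 44, 766]) chair();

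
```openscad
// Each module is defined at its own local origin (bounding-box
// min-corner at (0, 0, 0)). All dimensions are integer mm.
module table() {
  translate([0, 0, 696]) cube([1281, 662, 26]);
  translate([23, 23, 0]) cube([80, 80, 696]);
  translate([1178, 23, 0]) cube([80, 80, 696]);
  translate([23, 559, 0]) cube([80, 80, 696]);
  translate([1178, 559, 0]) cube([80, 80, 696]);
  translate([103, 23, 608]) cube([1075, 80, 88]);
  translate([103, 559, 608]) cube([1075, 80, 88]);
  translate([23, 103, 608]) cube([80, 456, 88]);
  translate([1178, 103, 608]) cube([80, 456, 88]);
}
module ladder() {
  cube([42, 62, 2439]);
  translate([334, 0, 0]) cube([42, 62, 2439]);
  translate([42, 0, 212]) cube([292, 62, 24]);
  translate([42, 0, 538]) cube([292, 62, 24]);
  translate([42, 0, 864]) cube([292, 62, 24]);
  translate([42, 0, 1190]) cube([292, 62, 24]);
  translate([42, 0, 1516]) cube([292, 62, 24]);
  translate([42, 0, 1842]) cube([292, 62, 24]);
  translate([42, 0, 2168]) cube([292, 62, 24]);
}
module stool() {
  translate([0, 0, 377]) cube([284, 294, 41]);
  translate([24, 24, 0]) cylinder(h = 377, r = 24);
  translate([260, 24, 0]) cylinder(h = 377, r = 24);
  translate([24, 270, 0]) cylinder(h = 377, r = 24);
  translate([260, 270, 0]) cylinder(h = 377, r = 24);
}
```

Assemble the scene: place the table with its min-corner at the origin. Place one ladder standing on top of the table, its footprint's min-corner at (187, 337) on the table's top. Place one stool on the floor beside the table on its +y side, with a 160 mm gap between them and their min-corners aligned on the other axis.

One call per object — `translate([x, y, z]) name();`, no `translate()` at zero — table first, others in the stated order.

table();
translate([187, 337, 722]) ladder();
translate([0, 822, 0]) stool();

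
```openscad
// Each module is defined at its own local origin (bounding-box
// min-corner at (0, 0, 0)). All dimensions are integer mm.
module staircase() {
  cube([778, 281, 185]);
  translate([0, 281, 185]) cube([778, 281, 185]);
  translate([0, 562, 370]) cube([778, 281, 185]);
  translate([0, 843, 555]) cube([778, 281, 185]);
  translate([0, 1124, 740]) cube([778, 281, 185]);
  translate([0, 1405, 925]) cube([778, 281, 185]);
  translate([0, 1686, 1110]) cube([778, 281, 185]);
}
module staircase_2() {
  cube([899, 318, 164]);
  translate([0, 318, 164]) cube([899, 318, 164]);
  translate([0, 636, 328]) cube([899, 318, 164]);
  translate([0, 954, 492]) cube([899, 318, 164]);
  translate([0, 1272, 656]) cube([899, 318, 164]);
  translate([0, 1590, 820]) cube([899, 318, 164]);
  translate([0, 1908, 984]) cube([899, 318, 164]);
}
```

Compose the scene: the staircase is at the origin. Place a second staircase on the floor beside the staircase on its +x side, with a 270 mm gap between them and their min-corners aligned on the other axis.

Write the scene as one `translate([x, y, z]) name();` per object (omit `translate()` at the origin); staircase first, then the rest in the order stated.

staircase();
translate([1048, 0, 0]) staircase_2();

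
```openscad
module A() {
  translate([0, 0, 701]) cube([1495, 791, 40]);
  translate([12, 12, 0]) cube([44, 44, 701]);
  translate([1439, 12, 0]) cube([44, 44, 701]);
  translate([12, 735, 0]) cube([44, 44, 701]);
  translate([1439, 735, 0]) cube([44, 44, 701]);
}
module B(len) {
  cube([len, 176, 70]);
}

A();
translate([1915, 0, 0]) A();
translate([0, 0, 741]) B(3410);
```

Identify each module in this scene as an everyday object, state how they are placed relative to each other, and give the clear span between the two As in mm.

A is a table. B is a beam. A beam spans the tops of two tables. The clear span between the two tables is 420 mm.

Second table starts at x = 1915; first ends at x = 1495; clear span = 1915 − 1495 = 420 mm.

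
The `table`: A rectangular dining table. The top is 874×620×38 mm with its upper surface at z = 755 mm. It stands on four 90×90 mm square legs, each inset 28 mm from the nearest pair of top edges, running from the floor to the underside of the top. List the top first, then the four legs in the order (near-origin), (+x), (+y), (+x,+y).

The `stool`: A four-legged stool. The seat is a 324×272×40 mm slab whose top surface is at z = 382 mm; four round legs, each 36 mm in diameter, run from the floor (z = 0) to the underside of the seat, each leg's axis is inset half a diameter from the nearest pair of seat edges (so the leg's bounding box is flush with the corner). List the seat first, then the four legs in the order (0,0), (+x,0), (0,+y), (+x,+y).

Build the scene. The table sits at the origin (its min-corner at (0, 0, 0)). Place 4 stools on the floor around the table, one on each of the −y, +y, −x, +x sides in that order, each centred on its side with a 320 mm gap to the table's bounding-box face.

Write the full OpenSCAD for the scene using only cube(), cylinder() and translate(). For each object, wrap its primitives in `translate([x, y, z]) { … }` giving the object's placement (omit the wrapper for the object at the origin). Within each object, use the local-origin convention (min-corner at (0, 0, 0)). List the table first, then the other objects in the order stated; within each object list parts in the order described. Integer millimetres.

translate([0, 0, 717]) cube([874, 620, 38]);
translate([28, 28, 0]) cube([90, 90, 717]);
translate([756, 28, 0]) cube([90, 90, 717]);
translate([28, 502, 0]) cube([90, 90, 717]);
translate([756, 502, 0]) cube([90, 90, 717]);
translate([275, -592, 0]) {
  translate([0, 0, 342]) cube([324, 272, 40]);
  translate([18, 18, 0]) cylinder(h = 342, r = 18);
  translate([306, 18, 0]) cylinder(h = 342, r = 18);
  translate([18, 254, 0]) cylinder(h = 342, r = 18);
  translate([306, 254, 0]) cylinder(h = 342, r = 18);
}
translate([275, 940, 0]) {
  translate([0, 0, 342]) cube([324, 272, 40]);
  translate([18, 18, 0]) cylinder(h = 342, r = 18);
  translate([306, 18, 0]) cylinder(h = 342, r = 18);
  translate([18, 254, 0]) cylinder(h = 342, r = 18);
  translate([306, 254, 0]) cylinder(h = 342, r = 18);
}
translate([-644, 174, 0]) {
  translate([0, 0, 342]) cube([324, 272, 40]);
  translate([18, 18, 0]) cylinder(h = 342, r = 18);
  translate([306, 18, 0]) cylinder(h = 342, r = 18);
  translate([18, 254, 0]) cylinder(h = 342, r = 18);
  translate([306, 254, 0]) cylinder(h = 342, r = 18);
}
translate([1194, 174, 0]) {
  translate([0, 0, 342]) cube([324, 272, 40]);
  translate([18, 18, 0]) cylinder(h = 342, r = 18);
  translate([306, 18, 0]) cylinder(h = 342, r = 18);
  translate([18, 254, 0]) cylinder(h = 342, r = 18);
  translate([306, 254, 0]) cylinder(h = 342, r = 18);
}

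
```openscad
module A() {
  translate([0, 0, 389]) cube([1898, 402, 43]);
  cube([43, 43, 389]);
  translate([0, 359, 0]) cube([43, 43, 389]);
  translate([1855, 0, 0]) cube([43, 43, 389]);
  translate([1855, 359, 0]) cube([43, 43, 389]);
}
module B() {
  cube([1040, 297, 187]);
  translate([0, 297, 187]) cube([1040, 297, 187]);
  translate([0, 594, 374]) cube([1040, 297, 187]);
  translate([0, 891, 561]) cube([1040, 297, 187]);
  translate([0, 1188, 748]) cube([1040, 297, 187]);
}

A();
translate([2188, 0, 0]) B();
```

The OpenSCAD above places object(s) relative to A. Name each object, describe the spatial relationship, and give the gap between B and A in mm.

A is a bench. B is a staircase. The staircase is on the floor beside the bench on its +x side. The gap between the staircase and the bench is 290 mm.

The staircase's nearest face is 290 mm from the bench's +x face.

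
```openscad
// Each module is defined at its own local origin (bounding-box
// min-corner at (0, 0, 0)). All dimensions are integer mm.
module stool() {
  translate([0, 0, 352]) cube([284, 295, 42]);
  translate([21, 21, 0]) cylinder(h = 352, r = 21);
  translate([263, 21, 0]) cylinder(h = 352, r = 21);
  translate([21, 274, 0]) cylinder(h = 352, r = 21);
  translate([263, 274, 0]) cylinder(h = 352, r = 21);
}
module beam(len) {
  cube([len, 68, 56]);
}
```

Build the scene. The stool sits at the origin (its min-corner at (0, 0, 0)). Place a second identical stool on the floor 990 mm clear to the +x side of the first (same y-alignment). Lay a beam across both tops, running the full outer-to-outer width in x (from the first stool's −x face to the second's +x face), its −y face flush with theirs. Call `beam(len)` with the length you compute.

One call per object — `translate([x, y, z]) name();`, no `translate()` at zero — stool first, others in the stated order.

stool();
translate([1274, 0, 0]) stool();
translate([0, 0, 394]) beam(1558);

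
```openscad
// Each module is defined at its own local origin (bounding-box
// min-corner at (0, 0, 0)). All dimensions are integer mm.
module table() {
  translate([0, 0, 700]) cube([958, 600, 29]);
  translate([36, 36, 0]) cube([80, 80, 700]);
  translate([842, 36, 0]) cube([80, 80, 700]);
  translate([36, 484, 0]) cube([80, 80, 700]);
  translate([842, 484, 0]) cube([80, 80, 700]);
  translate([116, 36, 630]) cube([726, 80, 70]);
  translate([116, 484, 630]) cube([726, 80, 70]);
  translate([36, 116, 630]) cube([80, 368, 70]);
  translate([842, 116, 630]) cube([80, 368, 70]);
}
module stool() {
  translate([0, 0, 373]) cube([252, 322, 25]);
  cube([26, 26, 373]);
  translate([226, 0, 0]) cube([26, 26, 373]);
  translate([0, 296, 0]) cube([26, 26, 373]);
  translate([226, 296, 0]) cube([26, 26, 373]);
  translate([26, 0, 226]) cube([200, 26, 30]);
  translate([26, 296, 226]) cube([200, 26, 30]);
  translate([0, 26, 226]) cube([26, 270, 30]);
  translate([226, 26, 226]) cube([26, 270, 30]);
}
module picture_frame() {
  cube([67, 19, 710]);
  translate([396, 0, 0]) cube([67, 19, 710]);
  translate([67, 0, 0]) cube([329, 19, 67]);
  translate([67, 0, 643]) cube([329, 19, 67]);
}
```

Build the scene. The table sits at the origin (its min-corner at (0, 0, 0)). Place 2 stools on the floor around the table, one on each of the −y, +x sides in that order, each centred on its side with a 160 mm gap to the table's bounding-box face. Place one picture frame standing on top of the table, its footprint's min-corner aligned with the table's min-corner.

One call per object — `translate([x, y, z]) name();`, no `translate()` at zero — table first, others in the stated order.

table();
translate([353, -482, 0]) stool();
translate([1118, 139, 0]) stool();
translate([0, 0, 729]) picture_frame();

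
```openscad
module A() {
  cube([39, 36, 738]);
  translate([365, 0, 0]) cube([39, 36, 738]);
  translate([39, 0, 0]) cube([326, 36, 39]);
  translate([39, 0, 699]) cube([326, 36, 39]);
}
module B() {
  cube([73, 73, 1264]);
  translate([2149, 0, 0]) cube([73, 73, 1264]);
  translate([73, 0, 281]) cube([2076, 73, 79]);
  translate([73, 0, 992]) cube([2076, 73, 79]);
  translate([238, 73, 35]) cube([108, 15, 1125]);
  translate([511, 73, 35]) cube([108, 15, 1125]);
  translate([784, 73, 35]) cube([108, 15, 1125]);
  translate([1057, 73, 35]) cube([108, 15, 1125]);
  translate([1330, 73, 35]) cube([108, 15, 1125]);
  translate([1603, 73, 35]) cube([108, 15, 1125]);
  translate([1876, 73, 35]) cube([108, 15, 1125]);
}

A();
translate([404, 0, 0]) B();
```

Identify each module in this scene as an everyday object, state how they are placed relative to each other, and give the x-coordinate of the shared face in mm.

The picture frame's +x face and the fence section's −x face are both at x = 404 mm.

A is a picture frame. B is a fence section. The fence section is against the picture frame's +x side, with their −y faces flush. The x-coordinate of the shared face is 404 mm.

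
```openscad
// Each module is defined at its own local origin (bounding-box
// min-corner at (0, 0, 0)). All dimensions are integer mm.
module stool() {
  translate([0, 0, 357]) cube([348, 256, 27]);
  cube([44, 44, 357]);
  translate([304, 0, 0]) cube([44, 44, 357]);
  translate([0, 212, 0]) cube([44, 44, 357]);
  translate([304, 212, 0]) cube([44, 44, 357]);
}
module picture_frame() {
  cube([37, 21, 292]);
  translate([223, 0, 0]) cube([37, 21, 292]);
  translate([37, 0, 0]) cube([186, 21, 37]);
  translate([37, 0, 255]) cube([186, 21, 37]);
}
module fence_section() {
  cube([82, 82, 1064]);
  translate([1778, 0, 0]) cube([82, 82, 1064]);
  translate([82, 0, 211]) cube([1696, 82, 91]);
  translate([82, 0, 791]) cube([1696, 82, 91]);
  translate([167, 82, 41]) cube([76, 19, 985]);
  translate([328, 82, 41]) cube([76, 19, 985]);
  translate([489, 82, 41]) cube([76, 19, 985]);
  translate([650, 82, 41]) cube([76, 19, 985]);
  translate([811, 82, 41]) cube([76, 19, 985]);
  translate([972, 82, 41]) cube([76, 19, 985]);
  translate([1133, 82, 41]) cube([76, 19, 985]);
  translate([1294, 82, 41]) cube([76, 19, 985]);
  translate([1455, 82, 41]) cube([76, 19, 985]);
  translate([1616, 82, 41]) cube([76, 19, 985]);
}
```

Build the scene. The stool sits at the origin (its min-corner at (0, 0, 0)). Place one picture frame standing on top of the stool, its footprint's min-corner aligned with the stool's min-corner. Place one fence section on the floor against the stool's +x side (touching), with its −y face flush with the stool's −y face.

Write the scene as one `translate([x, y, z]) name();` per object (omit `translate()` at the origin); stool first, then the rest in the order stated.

stool();
translate([0, 0, 384]) picture_frame();
translate([348, 0, 0]) fence_section();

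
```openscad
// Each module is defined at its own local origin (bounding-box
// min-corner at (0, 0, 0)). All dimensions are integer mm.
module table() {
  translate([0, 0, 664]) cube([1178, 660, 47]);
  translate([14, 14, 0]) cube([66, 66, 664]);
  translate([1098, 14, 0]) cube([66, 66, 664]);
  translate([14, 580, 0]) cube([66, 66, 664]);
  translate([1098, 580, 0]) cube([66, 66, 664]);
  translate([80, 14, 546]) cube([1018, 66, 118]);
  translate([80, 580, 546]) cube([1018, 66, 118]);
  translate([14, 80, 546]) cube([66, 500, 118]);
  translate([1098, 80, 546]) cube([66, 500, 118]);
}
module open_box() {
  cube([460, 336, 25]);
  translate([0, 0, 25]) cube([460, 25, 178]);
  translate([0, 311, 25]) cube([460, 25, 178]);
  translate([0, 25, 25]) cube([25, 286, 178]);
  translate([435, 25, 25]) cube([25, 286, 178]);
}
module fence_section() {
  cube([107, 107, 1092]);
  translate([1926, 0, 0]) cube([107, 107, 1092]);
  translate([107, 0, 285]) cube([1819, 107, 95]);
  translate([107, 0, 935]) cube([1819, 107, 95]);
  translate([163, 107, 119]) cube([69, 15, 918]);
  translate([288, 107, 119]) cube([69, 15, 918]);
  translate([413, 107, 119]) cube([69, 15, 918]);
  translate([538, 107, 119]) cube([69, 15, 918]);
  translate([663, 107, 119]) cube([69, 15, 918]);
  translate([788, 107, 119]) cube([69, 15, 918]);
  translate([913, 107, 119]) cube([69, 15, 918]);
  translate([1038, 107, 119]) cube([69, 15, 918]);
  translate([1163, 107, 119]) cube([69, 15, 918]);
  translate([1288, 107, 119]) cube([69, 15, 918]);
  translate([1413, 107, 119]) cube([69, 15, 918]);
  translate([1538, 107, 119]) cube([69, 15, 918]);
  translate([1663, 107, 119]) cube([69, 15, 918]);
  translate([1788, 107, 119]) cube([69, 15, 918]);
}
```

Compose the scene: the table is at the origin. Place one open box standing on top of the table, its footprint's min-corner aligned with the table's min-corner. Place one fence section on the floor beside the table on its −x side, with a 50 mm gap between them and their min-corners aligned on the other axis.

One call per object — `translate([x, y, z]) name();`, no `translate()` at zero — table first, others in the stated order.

table();
translate([0, 0, 711]) open_box();
translate([-2083, 0, 0]) fence_section();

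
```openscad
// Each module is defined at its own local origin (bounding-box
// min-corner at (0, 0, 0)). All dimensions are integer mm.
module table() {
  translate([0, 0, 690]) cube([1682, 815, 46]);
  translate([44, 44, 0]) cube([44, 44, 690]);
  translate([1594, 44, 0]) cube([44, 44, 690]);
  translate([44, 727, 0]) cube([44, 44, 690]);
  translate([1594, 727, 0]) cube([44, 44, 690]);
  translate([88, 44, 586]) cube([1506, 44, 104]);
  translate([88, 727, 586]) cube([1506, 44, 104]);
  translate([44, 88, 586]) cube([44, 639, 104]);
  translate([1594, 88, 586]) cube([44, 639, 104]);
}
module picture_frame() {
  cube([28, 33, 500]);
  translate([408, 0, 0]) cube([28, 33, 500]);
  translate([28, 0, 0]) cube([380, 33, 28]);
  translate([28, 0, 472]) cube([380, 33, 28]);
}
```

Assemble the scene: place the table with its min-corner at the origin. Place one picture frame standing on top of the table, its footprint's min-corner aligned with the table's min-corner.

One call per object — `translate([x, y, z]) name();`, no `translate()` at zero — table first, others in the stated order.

table();
translate([0, 0, 736]) picture_frame();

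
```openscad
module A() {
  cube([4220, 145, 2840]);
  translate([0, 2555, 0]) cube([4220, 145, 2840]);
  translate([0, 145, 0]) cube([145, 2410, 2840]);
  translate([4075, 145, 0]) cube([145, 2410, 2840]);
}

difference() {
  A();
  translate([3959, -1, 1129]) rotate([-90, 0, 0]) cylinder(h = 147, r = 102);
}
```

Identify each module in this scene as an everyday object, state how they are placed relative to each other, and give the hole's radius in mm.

A is a house frame. The house frame has a circular hole through its front wall. The hole's radius is 102 mm.

The subtracted cylinder has r = 102 mm.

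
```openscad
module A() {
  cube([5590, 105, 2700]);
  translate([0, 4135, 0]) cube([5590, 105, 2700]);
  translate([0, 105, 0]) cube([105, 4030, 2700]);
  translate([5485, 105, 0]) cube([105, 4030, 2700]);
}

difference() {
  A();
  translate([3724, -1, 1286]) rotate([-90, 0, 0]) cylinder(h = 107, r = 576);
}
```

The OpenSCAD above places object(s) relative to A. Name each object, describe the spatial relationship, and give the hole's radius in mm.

The subtracted cylinder has r = 576 mm.

A is a house frame. The house frame has a circular hole through its front wall. The hole's radius is 576 mm.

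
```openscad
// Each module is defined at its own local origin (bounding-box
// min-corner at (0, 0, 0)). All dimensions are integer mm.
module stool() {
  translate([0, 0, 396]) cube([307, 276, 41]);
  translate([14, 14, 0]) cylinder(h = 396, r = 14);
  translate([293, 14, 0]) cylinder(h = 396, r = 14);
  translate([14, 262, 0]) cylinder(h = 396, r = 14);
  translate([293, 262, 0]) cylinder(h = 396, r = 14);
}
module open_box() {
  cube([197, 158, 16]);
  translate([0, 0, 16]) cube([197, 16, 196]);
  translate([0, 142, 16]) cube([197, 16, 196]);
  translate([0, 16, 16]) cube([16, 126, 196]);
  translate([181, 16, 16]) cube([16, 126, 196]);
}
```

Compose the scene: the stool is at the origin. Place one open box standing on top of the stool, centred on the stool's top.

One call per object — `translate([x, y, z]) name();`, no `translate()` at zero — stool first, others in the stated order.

stool();
translate([55, 59, 437]) open_box();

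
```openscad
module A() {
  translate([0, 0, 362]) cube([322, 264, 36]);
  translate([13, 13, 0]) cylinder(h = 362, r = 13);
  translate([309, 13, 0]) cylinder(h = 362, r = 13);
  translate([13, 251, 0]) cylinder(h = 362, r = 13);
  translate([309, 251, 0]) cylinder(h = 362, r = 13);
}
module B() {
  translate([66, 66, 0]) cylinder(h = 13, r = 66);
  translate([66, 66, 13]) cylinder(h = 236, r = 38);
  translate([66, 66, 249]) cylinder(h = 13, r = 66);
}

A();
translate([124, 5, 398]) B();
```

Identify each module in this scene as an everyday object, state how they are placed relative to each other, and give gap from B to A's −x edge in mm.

The spool's min-x is at 124; the stool's min-x is 0; gap = 124 mm.

A is a stool. B is a spool. The spool is on top of the stool. The gap from the spool to the stool's −x edge is 124 mm.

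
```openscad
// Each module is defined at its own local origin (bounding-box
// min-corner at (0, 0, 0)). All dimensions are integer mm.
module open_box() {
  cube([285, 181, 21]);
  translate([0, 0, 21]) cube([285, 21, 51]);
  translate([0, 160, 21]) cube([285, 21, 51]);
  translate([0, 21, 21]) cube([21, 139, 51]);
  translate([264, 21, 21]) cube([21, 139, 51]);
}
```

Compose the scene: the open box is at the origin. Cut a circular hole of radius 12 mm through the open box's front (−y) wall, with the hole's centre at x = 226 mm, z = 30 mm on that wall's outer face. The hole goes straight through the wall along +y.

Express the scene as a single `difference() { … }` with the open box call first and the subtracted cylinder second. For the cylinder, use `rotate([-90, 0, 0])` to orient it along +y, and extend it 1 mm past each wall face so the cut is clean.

difference() {
  open_box();
  translate([226, -1, 30]) rotate([-90, 0, 0]) cylinder(h = 23, r = 12);
}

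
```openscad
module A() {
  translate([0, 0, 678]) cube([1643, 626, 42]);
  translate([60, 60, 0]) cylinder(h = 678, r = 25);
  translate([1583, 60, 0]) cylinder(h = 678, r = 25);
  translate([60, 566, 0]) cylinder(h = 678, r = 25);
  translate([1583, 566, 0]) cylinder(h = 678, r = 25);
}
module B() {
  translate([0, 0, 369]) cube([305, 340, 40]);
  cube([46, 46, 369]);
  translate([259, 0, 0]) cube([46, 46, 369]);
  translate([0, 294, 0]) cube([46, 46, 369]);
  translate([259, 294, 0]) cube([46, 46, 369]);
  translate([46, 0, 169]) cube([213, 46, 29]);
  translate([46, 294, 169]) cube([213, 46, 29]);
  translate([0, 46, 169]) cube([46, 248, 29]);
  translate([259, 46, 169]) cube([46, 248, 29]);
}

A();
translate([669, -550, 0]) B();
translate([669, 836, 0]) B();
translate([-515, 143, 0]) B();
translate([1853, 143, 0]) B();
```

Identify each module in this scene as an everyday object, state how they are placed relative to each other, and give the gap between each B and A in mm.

Each stool's nearest face is 210 mm from the table's bounding box.

A is a table. B is a stool. Four stools sit around the table at the −y, +y, −x, +x sides. The gap between each stool and the table is 210 mm.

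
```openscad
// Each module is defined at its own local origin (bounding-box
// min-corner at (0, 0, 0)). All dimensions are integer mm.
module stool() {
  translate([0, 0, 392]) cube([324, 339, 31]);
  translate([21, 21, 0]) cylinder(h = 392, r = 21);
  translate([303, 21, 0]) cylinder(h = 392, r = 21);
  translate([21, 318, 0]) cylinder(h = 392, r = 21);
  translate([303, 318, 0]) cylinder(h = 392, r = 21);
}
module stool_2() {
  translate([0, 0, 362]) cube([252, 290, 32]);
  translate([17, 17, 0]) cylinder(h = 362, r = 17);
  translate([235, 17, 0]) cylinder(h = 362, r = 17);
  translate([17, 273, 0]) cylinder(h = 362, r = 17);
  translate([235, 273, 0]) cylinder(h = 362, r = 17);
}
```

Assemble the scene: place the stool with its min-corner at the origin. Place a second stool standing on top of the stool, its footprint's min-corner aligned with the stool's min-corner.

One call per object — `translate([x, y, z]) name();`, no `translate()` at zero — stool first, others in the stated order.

stool();
translate([0, 0, 423]) stool_2();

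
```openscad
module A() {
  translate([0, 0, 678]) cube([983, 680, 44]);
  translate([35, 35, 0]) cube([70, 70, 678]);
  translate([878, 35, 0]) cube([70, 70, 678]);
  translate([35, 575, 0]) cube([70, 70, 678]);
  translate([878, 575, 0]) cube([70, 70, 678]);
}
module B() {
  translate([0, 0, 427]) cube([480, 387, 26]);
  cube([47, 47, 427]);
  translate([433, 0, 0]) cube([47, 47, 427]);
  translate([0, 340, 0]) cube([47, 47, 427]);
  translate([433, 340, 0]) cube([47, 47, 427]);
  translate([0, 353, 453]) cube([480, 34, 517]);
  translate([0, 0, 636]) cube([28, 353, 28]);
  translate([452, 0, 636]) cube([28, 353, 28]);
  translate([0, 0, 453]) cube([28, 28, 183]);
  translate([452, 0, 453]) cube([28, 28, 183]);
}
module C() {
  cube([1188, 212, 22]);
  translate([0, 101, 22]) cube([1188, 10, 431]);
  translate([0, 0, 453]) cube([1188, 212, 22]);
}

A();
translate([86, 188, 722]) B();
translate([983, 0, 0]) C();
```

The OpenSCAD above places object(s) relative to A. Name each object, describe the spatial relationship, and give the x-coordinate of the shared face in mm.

The table's +x face and the I-beam's −x face are both at x = 983 mm.

A is a table. B is a chair. C is an I-beam. The chair is on top of the table. The I-beam is against the table's +x side, with their −y faces flush. The x-coordinate of the shared face is 983 mm.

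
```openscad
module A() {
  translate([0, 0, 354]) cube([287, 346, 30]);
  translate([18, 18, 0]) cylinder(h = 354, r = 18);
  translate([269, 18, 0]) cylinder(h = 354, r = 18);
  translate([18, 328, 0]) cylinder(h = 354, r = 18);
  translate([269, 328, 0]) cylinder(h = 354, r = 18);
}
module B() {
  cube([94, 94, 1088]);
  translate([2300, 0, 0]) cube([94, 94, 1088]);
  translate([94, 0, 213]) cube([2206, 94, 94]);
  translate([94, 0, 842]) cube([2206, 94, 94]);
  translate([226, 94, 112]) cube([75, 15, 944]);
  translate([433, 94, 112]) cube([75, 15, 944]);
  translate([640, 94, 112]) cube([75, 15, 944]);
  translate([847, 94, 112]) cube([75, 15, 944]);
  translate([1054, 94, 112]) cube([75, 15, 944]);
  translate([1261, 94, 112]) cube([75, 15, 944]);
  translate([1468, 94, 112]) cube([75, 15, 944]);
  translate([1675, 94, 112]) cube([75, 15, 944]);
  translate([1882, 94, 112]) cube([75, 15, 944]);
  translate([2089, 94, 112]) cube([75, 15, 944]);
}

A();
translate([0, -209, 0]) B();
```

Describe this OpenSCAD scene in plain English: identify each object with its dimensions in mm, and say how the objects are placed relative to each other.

A is a four-legged stool. The seat is a 287×346×30 mm slab whose top surface is at z = 384 mm; four round legs, each 36 mm in diameter, run from the floor (z = 0) to the underside of the seat, each leg's axis is inset half a diameter from the nearest pair of seat edges (so the leg's bounding box is flush with the corner).

B is a fence section. Two 94×94 mm posts, 1088 mm tall, stand on the floor with a clear span of 2206 mm between their inner faces. Two horizontal rails of 94×94 mm section span the gap between the posts with their undersides at z = 213 mm and z = 842 mm, flush with the posts' −y face. 10 pickets, each 75 mm wide, 15 mm thick and 944 mm tall, are fixed to the +y face of the rails with their bottoms at z = 112 mm, evenly spaced across the span with equal gaps (rounded down to the nearest mm) at the −x end and between each pair — any rounding remainder accumulates at the +x end.

The fence section is on the floor beside the stool on its −y side.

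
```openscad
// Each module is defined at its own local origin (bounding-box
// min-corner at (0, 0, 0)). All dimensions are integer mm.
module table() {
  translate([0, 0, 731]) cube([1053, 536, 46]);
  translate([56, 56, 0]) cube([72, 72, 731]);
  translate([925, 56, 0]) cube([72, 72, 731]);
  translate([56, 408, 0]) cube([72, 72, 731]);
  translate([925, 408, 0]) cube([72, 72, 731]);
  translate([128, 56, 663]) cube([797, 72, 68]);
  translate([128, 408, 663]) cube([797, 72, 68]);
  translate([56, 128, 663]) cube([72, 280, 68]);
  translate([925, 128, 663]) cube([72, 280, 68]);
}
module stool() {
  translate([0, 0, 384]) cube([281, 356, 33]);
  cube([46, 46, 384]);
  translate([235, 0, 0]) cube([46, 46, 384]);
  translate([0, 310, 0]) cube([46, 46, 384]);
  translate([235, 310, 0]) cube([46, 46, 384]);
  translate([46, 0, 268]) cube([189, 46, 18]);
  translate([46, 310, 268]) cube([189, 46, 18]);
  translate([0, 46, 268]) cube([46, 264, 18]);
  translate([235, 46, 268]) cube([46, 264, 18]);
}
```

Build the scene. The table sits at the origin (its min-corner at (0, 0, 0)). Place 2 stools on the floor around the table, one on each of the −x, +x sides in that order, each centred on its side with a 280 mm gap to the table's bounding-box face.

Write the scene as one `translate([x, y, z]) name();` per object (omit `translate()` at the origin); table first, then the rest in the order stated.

table();
translate([-561, 90, 0]) stool();
translate([1333, 90, 0]) stool();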